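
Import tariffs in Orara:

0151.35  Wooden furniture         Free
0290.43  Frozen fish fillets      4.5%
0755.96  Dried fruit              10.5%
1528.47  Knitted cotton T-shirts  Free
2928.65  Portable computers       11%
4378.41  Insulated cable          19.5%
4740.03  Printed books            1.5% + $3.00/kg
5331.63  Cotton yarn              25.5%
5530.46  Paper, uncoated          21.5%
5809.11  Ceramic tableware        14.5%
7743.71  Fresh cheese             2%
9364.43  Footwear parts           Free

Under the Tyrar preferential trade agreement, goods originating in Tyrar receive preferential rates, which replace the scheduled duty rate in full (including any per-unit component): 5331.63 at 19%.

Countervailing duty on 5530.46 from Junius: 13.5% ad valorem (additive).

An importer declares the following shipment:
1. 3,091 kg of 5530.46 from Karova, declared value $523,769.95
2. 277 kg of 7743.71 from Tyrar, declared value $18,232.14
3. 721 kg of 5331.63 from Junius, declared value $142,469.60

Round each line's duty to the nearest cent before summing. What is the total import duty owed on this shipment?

Line 1 (5530.46, Karova, 3,091 kg, $523,769.95):
Base rate for 5530.46 is 21.5%.
The additional-duty order on 5530.46 targets Junius, not Karova; it does not apply.
Duty = $523,769.95 × 21.5% = $112,610.54.
Line 2 (7743.71, Tyrar, 277 kg, $18,232.14):
Base rate for 7743.71 is 2%.
Origin Tyrar is the FTA partner but 7743.71 is not on the preference list; base rate stands.
Duty = $18,232.14 × 2% = $364.64.
Line 3 (5331.63, Junius, 721 kg, $142,469.60):
Base rate for 5331.63 is 25.5%.
5331.63 has an FTA preferential rate, but origin Junius is not Tyrar; base rate stands.
Duty = $142,469.60 × 25.5% = $36,329.75.
Total = $112,610.54 + $364.64 + $36,329.75 = $149,304.93.

$149,304.93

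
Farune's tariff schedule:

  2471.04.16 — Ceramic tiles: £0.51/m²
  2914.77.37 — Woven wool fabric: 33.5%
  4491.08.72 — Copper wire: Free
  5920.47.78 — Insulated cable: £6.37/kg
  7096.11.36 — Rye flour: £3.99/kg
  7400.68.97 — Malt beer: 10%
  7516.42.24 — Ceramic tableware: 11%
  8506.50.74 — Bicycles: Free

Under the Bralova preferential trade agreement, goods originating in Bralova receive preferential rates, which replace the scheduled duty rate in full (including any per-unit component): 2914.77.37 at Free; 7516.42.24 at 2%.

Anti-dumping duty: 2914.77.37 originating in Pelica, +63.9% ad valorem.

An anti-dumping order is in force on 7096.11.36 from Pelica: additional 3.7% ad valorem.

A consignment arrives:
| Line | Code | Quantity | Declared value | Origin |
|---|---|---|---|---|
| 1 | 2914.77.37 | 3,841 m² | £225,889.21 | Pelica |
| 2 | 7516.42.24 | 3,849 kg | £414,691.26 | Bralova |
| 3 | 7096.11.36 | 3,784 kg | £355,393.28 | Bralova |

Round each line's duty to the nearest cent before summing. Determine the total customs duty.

Line 1 (2914.77.37, Pelica, 3,841 m², £225,889.21):
Base rate for 2914.77.37 is 33.5%.
2914.77.37 has an FTA preferential rate, but origin Pelica is not Bralova; base rate stands.
Additional duty on 2914.77.37 from Pelica: +63.9%. Applied ad valorem rate: 33.5% + 63.9% = 97.4%.
Duty = £225,889.21 × 97.4% = £220,016.09.
Line 2 (7516.42.24, Bralova, 3,849 kg, £414,691.26):
Base rate for 7516.42.24 is 11%.
Origin Bralova qualifies under the Farune–Bralova agreement and 7516.42.24 is covered: preferential rate 2% applies instead.
Duty = £414,691.26 × 2% = £8,293.83.
Line 3 (7096.11.36, Bralova, 3,784 kg, £355,393.28):
Base rate for 7096.11.36 is £3.99/kg.
Origin Bralova is the FTA partner but 7096.11.36 is not on the preference list; base rate stands.
The additional-duty order on 7096.11.36 targets Pelica, not Bralova; it does not apply.
Duty = 3,784 × £3.99 = £15,098.16.
Total = £220,016.09 + £8,293.83 + £15,098.16 = £243,408.08.

£243,408.08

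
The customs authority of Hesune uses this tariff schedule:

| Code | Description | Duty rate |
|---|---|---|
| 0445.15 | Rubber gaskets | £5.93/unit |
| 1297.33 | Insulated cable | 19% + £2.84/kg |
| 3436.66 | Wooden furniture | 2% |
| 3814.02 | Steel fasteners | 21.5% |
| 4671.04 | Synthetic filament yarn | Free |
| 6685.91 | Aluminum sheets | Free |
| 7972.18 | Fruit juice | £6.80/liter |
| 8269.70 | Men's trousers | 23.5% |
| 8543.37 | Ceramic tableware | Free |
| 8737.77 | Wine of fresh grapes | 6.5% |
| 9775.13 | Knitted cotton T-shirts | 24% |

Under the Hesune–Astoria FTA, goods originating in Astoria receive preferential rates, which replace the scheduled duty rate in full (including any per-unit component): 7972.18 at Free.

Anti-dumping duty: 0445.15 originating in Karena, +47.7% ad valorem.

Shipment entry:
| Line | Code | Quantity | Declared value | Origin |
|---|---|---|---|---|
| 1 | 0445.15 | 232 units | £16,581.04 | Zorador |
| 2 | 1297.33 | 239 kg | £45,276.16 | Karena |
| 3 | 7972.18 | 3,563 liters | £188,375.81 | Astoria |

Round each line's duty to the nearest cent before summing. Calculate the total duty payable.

Line 1 (0445.15, Zorador, 232 units, £16,581.04):
Base rate for 0445.15 is £5.93/unit.
The additional-duty order on 0445.15 targets Karena, not Zorador; it does not apply.
Duty = 232 × £5.93 = £1,375.76.
Line 2 (1297.33, Karena, 239 kg, £45,276.16):
Base rate for 1297.33 is 19% + £2.84/kg.
Duty = £45,276.16 × 19% + 239 × £2.84 = £9,281.23.
Line 3 (7972.18, Astoria, 3,563 liters, £188,375.81):
Base rate for 7972.18 is £6.80/liter.
Origin Astoria qualifies under the Hesune–Astoria agreement and 7972.18 is covered: preferential rate Free applies instead.
Duty = £188,375.81 × 0% = £0.00.
Total = £1,375.76 + £9,281.23 + £0.00 = £10,656.99.

£10,656.99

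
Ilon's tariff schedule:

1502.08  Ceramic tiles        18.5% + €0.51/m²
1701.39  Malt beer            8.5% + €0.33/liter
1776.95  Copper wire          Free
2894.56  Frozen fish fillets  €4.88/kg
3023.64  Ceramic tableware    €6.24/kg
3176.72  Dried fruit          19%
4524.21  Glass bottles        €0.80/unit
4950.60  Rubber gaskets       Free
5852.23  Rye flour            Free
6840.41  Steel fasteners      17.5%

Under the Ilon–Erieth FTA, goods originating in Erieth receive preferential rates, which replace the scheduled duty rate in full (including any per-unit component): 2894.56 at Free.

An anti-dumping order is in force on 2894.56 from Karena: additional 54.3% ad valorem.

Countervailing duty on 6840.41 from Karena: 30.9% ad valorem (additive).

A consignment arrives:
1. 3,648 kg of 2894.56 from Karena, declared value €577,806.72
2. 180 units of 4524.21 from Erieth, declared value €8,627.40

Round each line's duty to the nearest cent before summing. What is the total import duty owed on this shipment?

€331,695.29

Line 1 (2894.56, Karena, 3,648 kg, €577,806.72):
Base rate for 2894.56 is €4.88/kg.
2894.56 has an FTA preferential rate, but origin Karena is not Erieth; base rate stands.
Additional duty on 2894.56 from Karena: +54.3% ad valorem. Applied ad valorem rate = 54.3%.
Duty = €577,806.72 × 54.3% + 3,648 × €4.88 = €331,551.29.
Line 2 (4524.21, Erieth, 180 units, €8,627.40):
Base rate for 4524.21 is €0.80/unit.
Origin Erieth is the FTA partner but 4524.21 is not on the preference list; base rate stands.
Duty = 180 × €0.80 = €144.00.
Total = €331,551.29 + €144.00 = €331,695.29.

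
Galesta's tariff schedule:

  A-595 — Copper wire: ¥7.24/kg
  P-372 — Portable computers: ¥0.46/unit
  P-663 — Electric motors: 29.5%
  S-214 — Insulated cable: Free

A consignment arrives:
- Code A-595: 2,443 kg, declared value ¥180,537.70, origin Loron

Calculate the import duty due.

¥17,687.32

Line 1 (A-595, Loron, 2,443 kg, ¥180,537.70):
Base rate for A-595 is ¥7.24/kg.
Duty = 2,443 × ¥7.24 = ¥17,687.32.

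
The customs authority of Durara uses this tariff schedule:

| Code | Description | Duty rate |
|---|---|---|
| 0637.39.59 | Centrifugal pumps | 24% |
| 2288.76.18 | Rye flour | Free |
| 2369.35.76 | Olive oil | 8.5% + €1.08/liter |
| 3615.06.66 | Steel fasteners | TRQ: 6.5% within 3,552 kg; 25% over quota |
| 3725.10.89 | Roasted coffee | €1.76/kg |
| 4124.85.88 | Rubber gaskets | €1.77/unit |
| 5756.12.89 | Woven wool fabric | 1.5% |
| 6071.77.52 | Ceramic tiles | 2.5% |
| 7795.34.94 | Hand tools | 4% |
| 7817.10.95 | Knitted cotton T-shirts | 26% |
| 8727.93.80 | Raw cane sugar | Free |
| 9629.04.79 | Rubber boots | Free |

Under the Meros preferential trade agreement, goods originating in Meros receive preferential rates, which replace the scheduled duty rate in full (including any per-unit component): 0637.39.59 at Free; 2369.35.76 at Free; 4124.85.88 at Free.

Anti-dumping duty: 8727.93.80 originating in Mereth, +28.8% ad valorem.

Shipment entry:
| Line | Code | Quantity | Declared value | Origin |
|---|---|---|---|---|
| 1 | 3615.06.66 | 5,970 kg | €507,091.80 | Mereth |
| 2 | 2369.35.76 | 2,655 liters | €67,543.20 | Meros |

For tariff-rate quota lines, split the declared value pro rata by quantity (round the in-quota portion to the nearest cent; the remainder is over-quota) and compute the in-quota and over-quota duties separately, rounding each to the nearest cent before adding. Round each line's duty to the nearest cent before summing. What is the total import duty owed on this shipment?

Line 1 (3615.06.66, Mereth, 5,970 kg, €507,091.80):
Code 3615.06.66 is under a tariff-rate quota (threshold 3,552 kg). In-quota: 3,552 kg at 6.5%; over-quota: 2,418 kg at 25%.
Pro-rata value split: in-quota = €507,091.80 × 3,552/5,970 = €301,706.88; over-quota = €507,091.80 − €301,706.88 = €205,384.92.
In-quota duty = €301,706.88 × 6.5% = €19,610.95. Over-quota duty = €205,384.92 × 25% = €51,346.23.
Line duty = €19,610.95 + €51,346.23 = €70,957.18.
Line 2 (2369.35.76, Meros, 2,655 liters, €67,543.20):
Base rate for 2369.35.76 is 8.5% + €1.08/liter.
Origin Meros qualifies under the Durara–Meros agreement and 2369.35.76 is covered: preferential rate Free applies instead.
Duty = €67,543.20 × 0% = €0.00.
Total = €70,957.18 + €0.00 = €70,957.18.

€70,957.18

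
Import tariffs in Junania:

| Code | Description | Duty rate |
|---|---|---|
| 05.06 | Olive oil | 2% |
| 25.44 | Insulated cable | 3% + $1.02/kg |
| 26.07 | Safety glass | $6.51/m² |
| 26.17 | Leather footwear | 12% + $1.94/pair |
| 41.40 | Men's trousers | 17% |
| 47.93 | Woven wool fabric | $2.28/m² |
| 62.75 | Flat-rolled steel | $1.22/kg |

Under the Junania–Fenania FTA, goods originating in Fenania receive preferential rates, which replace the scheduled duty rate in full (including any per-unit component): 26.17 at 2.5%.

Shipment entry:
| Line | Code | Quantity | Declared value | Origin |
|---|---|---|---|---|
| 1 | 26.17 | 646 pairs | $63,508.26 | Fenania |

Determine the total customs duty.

Line 1 (26.17, Fenania, 646 pairs, $63,508.26):
Base rate for 26.17 is 12% + $1.94/pair.
Origin Fenania qualifies under the Junania–Fenania agreement and 26.17 is covered: preferential rate 2.5% applies instead.
Duty = $63,508.26 × 2.5% = $1,587.71.

$1,587.71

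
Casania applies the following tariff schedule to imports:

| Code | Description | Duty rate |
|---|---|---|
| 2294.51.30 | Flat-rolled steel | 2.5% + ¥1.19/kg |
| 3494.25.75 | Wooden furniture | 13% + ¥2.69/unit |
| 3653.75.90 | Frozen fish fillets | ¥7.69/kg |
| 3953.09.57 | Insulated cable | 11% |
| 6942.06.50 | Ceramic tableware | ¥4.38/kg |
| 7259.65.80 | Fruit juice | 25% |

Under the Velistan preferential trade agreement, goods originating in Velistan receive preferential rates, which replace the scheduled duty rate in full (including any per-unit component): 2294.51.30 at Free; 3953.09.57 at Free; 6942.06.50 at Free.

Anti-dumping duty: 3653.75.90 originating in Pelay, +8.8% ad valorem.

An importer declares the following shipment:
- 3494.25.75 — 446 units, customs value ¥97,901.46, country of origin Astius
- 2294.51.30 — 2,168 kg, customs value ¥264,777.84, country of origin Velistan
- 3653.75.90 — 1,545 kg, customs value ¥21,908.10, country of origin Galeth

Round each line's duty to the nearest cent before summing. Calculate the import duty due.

Line 1 (3494.25.75, Astius, 446 units, ¥97,901.46):
Base rate for 3494.25.75 is 13% + ¥2.69/unit.
Duty = ¥97,901.46 × 13% + 446 × ¥2.69 = ¥13,926.93.
Line 2 (2294.51.30, Velistan, 2,168 kg, ¥264,777.84):
Base rate for 2294.51.30 is 2.5% + ¥1.19/kg.
Origin Velistan qualifies under the Casania–Velistan agreement and 2294.51.30 is covered: preferential rate Free applies instead.
Duty = ¥264,777.84 × 0% = ¥0.00.
Line 3 (3653.75.90, Galeth, 1,545 kg, ¥21,908.10):
Base rate for 3653.75.90 is ¥7.69/kg.
The additional-duty order on 3653.75.90 targets Pelay, not Galeth; it does not apply.
Duty = 1,545 × ¥7.69 = ¥11,881.05.
Total = ¥13,926.93 + ¥0.00 + ¥11,881.05 = ¥25,807.98.

¥25,807.98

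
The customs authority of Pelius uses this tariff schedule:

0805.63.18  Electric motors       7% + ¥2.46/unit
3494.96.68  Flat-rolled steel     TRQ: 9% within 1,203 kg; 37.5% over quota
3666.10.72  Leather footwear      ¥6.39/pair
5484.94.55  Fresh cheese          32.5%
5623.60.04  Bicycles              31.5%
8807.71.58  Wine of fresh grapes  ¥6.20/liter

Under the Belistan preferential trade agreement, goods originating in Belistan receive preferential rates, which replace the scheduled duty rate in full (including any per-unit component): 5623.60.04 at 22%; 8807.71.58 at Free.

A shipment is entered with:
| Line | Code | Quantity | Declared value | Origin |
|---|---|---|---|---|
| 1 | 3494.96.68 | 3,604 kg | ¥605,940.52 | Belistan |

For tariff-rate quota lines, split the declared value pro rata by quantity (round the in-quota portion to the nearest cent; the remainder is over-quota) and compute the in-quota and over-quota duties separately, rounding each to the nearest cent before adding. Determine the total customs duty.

¥169,583.49

Line 1 (3494.96.68, Belistan, 3,604 kg, ¥605,940.52):
Code 3494.96.68 is under a tariff-rate quota (threshold 1,203 kg). In-quota: 1,203 kg at 9%; over-quota: 2,401 kg at 37.5%.
Pro-rata value split: in-quota = ¥605,940.52 × 1,203/3,604 = ¥202,260.39; over-quota = ¥605,940.52 − ¥202,260.39 = ¥403,680.13.
In-quota duty = ¥202,260.39 × 9% = ¥18,203.44. Over-quota duty = ¥403,680.13 × 37.5% = ¥151,380.05.
Line duty = ¥18,203.44 + ¥151,380.05 = ¥169,583.49.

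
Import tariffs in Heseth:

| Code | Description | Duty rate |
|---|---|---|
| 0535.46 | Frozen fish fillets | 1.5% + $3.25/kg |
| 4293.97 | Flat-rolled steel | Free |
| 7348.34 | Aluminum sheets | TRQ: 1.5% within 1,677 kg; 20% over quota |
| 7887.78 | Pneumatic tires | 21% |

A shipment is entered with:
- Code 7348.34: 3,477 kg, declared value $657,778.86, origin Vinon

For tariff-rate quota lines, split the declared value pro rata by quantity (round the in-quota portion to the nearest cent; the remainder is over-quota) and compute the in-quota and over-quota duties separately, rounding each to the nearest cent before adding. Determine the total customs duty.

Line 1 (7348.34, Vinon, 3,477 kg, $657,778.86):
Code 7348.34 is under a tariff-rate quota (threshold 1,677 kg). In-quota: 1,677 kg at 1.5%; over-quota: 1,800 kg at 20%.
Pro-rata value split: in-quota = $657,778.86 × 1,677/3,477 = $317,254.86; over-quota = $657,778.86 − $317,254.86 = $340,524.00.
In-quota duty = $317,254.86 × 1.5% = $4,758.82. Over-quota duty = $340,524.00 × 20% = $68,104.80.
Line duty = $4,758.82 + $68,104.80 = $72,863.62.

$72,863.62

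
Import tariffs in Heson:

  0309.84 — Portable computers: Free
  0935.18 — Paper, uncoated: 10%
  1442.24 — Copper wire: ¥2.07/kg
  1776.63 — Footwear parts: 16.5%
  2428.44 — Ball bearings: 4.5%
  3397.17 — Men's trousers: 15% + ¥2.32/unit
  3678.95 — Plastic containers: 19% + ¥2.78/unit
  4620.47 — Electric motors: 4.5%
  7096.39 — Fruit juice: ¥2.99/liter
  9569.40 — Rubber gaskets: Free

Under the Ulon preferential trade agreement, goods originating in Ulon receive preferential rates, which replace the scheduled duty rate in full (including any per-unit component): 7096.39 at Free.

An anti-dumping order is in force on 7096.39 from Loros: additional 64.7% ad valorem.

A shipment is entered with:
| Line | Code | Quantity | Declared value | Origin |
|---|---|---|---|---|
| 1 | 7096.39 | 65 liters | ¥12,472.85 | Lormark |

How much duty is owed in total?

Line 1 (7096.39, Lormark, 65 liters, ¥12,472.85):
Base rate for 7096.39 is ¥2.99/liter.
7096.39 has an FTA preferential rate, but origin Lormark is not Ulon; base rate stands.
The additional-duty order on 7096.39 targets Loros, not Lormark; it does not apply.
Duty = 65 × ¥2.99 = ¥194.35.

¥194.35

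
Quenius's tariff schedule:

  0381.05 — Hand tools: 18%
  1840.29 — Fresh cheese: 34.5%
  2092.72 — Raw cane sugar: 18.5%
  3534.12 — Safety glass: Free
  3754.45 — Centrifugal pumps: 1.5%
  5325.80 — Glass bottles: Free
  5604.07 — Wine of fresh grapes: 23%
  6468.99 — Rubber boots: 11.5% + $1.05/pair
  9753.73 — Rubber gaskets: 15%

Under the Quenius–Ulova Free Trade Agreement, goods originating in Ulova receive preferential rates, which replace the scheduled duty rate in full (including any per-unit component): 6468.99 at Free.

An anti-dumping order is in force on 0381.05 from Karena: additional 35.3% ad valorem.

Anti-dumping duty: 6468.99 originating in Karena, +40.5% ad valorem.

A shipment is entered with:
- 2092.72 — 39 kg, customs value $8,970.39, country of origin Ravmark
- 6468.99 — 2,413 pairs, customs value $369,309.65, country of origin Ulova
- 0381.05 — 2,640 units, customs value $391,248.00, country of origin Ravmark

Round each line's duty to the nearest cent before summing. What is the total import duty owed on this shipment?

$72,084.16

Line 1 (2092.72, Ravmark, 39 kg, $8,970.39):
Base rate for 2092.72 is 18.5%.
Duty = $8,970.39 × 18.5% = $1,659.52.
Line 2 (6468.99, Ulova, 2,413 pairs, $369,309.65):
Base rate for 6468.99 is 11.5% + $1.05/pair.
Origin Ulova qualifies under the Quenius–Ulova agreement and 6468.99 is covered: preferential rate Free applies instead.
The additional-duty order on 6468.99 targets Karena, not Ulova; it does not apply.
Duty = $369,309.65 × 0% = $0.00.
Line 3 (0381.05, Ravmark, 2,640 units, $391,248.00):
Base rate for 0381.05 is 18%.
The additional-duty order on 0381.05 targets Karena, not Ravmark; it does not apply.
Duty = $391,248.00 × 18% = $70,424.64.
Total = $1,659.52 + $0.00 + $70,424.64 = $72,084.16.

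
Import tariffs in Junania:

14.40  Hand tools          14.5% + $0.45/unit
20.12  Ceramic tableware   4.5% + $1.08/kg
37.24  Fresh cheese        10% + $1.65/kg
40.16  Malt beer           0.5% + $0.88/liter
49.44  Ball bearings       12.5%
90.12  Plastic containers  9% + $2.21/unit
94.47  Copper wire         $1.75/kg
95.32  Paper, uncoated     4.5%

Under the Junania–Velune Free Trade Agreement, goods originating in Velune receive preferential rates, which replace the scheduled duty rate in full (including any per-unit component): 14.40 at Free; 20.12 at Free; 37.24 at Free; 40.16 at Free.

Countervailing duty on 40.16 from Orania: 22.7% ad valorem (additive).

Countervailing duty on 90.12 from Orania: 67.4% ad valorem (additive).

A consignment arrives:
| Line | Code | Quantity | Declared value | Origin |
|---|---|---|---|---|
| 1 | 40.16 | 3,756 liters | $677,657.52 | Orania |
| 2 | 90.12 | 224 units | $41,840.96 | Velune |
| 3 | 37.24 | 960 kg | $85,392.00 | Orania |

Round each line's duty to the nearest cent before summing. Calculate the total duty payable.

Line 1 (40.16, Orania, 3,756 liters, $677,657.52):
Base rate for 40.16 is 0.5% + $0.88/liter.
40.16 has an FTA preferential rate, but origin Orania is not Velune; base rate stands.
Additional duty on 40.16 from Orania: +22.7%. Applied ad valorem rate: 0.5% + 22.7% = 23.2%.
Duty = $677,657.52 × 23.2% + 3,756 × $0.88 = $160,521.82.
Line 2 (90.12, Velune, 224 units, $41,840.96):
Base rate for 90.12 is 9% + $2.21/unit.
Origin Velune is the FTA partner but 90.12 is not on the preference list; base rate stands.
The additional-duty order on 90.12 targets Orania, not Velune; it does not apply.
Duty = $41,840.96 × 9% + 224 × $2.21 = $4,260.73.
Line 3 (37.24, Orania, 960 kg, $85,392.00):
Base rate for 37.24 is 10% + $1.65/kg.
37.24 has an FTA preferential rate, but origin Orania is not Velune; base rate stands.
Duty = $85,392.00 × 10% + 960 × $1.65 = $10,123.20.
Total = $160,521.82 + $4,260.73 + $10,123.20 = $174,905.75.

$174,905.75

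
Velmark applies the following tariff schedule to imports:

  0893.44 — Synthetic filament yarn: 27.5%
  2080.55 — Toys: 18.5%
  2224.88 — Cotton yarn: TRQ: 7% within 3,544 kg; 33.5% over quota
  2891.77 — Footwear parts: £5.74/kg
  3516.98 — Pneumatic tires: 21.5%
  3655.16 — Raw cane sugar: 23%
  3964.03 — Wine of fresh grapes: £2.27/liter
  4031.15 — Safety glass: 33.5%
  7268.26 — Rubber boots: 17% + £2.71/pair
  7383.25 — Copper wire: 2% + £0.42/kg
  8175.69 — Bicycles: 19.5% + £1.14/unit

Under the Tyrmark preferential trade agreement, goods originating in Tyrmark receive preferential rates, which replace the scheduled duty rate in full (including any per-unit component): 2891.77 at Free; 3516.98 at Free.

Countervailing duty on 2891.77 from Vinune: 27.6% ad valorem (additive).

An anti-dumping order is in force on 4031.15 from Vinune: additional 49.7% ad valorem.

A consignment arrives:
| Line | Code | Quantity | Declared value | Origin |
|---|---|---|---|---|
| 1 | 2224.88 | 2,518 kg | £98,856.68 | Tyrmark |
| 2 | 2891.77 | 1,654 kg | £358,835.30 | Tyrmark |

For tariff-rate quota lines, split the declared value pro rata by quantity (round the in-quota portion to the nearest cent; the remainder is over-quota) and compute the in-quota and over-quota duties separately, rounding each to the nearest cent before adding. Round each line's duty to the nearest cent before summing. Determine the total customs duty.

Line 1 (2224.88, Tyrmark, 2,518 kg, £98,856.68):
Code 2224.88 is under a tariff-rate quota (threshold 3,544 kg). Quantity 2,518 kg is within the quota, so the in-quota rate 7% applies to the full value.
Duty = £98,856.68 × 7% = £6,919.97.
Line 2 (2891.77, Tyrmark, 1,654 kg, £358,835.30):
Base rate for 2891.77 is £5.74/kg.
Origin Tyrmark qualifies under the Velmark–Tyrmark agreement and 2891.77 is covered: preferential rate Free applies instead.
The additional-duty order on 2891.77 targets Vinune, not Tyrmark; it does not apply.
Duty = £358,835.30 × 0% = £0.00.
Total = £6,919.97 + £0.00 = £6,919.97.

£6,919.97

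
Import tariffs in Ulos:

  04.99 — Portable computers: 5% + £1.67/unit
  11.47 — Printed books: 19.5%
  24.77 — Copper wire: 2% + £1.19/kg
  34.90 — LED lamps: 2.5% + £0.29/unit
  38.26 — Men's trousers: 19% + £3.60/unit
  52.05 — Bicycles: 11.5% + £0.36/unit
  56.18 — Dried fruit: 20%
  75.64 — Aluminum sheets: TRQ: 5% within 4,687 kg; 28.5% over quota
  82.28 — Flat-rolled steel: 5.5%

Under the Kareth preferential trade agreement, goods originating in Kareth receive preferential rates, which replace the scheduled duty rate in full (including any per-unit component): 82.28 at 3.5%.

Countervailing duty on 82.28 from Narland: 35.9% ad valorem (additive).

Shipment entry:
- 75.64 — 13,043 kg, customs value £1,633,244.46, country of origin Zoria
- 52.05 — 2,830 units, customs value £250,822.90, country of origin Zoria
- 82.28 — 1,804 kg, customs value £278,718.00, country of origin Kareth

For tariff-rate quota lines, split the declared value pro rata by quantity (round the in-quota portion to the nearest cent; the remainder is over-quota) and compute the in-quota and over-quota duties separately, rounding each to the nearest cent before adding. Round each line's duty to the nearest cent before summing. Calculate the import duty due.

Line 1 (75.64, Zoria, 13,043 kg, £1,633,244.46):
Code 75.64 is under a tariff-rate quota (threshold 4,687 kg). In-quota: 4,687 kg at 5%; over-quota: 8,356 kg at 28.5%.
Pro-rata value split: in-quota = £1,633,244.46 × 4,687/13,043 = £586,906.14; over-quota = £1,633,244.46 − £586,906.14 = £1,046,338.32.
In-quota duty = £586,906.14 × 5% = £29,345.31. Over-quota duty = £1,046,338.32 × 28.5% = £298,206.42.
Line duty = £29,345.31 + £298,206.42 = £327,551.73.
Line 2 (52.05, Zoria, 2,830 units, £250,822.90):
Base rate for 52.05 is 11.5% + £0.36/unit.
Duty = £250,822.90 × 11.5% + 2,830 × £0.36 = £29,863.43.
Line 3 (82.28, Kareth, 1,804 kg, £278,718.00):
Base rate for 82.28 is 5.5%.
Origin Kareth qualifies under the Ulos–Kareth agreement and 82.28 is covered: preferential rate 3.5% applies instead.
The additional-duty order on 82.28 targets Narland, not Kareth; it does not apply.
Duty = £278,718.00 × 3.5% = £9,755.13.
Total = £327,551.73 + £29,863.43 + £9,755.13 = £367,170.29.

£367,170.29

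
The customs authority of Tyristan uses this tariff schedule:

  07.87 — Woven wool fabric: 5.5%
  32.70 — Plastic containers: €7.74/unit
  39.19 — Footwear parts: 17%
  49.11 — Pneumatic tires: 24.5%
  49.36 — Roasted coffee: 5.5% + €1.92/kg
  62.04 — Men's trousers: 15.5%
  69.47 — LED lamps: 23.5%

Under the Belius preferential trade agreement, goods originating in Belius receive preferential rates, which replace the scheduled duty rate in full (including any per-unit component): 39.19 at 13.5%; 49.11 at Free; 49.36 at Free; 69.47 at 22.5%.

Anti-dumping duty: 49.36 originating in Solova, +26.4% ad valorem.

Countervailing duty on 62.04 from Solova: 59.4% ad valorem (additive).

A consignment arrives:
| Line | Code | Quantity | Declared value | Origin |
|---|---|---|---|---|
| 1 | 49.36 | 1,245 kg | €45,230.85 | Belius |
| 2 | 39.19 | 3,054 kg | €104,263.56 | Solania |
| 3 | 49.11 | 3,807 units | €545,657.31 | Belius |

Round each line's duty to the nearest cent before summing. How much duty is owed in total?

Line 1 (49.36, Belius, 1,245 kg, €45,230.85):
Base rate for 49.36 is 5.5% + €1.92/kg.
Origin Belius qualifies under the Tyristan–Belius agreement and 49.36 is covered: preferential rate Free applies instead.
The additional-duty order on 49.36 targets Solova, not Belius; it does not apply.
Duty = €45,230.85 × 0% = €0.00.
Line 2 (39.19, Solania, 3,054 kg, €104,263.56):
Base rate for 39.19 is 17%.
39.19 has an FTA preferential rate, but origin Solania is not Belius; base rate stands.
Duty = €104,263.56 × 17% = €17,724.81.
Line 3 (49.11, Belius, 3,807 units, €545,657.31):
Base rate for 49.11 is 24.5%.
Origin Belius qualifies under the Tyristan–Belius agreement and 49.11 is covered: preferential rate Free applies instead.
Duty = €545,657.31 × 0% = €0.00.
Total = €0.00 + €17,724.81 + €0.00 = €17,724.81.

€17,724.81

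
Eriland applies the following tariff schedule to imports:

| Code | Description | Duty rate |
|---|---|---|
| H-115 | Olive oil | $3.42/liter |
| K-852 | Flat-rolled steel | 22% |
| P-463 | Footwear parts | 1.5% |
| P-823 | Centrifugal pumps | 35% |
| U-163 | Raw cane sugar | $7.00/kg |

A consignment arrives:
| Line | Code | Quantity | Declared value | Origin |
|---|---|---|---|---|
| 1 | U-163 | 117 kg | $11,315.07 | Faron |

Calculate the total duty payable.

$819.00

Line 1 (U-163, Faron, 117 kg, $11,315.07):
Base rate for U-163 is $7.00/kg.
Duty = 117 × $7.00 = $819.00.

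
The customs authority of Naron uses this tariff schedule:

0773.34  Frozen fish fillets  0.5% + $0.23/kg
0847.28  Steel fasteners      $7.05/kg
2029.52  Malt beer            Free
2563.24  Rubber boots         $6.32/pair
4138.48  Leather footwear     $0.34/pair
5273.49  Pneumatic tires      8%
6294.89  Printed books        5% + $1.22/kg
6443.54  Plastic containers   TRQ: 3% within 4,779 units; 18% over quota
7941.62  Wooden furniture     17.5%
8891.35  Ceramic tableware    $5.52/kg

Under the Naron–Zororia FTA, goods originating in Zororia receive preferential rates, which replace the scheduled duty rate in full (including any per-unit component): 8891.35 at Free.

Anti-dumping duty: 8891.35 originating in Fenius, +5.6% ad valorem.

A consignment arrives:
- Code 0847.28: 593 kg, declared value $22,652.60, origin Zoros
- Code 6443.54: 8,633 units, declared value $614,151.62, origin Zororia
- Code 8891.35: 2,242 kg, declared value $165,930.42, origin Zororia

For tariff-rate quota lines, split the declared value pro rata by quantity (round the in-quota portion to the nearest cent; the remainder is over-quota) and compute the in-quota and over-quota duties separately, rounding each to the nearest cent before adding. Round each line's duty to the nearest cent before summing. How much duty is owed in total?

Line 1 (0847.28, Zoros, 593 kg, $22,652.60):
Base rate for 0847.28 is $7.05/kg.
Duty = 593 × $7.05 = $4,180.65.
Line 2 (6443.54, Zororia, 8,633 units, $614,151.62):
Code 6443.54 is under a tariff-rate quota (threshold 4,779 units). In-quota: 4,779 units at 3%; over-quota: 3,854 units at 18%.
Pro-rata value split: in-quota = $614,151.62 × 4,779/8,633 = $339,978.06; over-quota = $614,151.62 − $339,978.06 = $274,173.56.
In-quota duty = $339,978.06 × 3% = $10,199.34. Over-quota duty = $274,173.56 × 18% = $49,351.24.
Line duty = $10,199.34 + $49,351.24 = $59,550.58.
Line 3 (8891.35, Zororia, 2,242 kg, $165,930.42):
Base rate for 8891.35 is $5.52/kg.
Origin Zororia qualifies under the Naron–Zororia agreement and 8891.35 is covered: preferential rate Free applies instead.
The additional-duty order on 8891.35 targets Fenius, not Zororia; it does not apply.
Duty = $165,930.42 × 0% = $0.00.
Total = $4,180.65 + $59,550.58 + $0.00 = $63,731.23.

$63,731.23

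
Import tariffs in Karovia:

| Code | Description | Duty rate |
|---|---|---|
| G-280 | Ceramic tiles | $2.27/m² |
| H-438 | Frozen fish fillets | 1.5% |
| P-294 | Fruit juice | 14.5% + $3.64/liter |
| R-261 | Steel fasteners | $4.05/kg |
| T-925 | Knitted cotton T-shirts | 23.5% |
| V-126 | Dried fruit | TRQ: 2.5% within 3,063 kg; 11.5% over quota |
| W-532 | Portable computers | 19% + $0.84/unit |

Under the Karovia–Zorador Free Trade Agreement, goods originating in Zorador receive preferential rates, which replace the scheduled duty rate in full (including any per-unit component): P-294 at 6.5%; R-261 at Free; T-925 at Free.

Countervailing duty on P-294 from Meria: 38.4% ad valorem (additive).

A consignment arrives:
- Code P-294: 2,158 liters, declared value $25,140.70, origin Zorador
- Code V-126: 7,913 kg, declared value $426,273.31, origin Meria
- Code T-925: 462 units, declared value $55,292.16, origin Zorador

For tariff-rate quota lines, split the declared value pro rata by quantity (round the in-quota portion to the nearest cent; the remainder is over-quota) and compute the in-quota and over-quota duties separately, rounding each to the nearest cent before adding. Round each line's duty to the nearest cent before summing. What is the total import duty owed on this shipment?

Line 1 (P-294, Zorador, 2,158 liters, $25,140.70):
Base rate for P-294 is 14.5% + $3.64/liter.
Origin Zorador qualifies under the Karovia–Zorador agreement and P-294 is covered: preferential rate 6.5% applies instead.
The additional-duty order on P-294 targets Meria, not Zorador; it does not apply.
Duty = $25,140.70 × 6.5% = $1,634.15.
Line 2 (V-126, Meria, 7,913 kg, $426,273.31):
Code V-126 is under a tariff-rate quota (threshold 3,063 kg). In-quota: 3,063 kg at 2.5%; over-quota: 4,850 kg at 11.5%.
Pro-rata value split: in-quota = $426,273.31 × 3,063/7,913 = $165,003.81; over-quota = $426,273.31 − $165,003.81 = $261,269.50.
In-quota duty = $165,003.81 × 2.5% = $4,125.10. Over-quota duty = $261,269.50 × 11.5% = $30,045.99.
Line duty = $4,125.10 + $30,045.99 = $34,171.09.
Line 3 (T-925, Zorador, 462 units, $55,292.16):
Base rate for T-925 is 23.5%.
Origin Zorador qualifies under the Karovia–Zorador agreement and T-925 is covered: preferential rate Free applies instead.
Duty = $55,292.16 × 0% = $0.00.
Total = $1,634.15 + $34,171.09 + $0.00 = $35,805.24.

$35,805.24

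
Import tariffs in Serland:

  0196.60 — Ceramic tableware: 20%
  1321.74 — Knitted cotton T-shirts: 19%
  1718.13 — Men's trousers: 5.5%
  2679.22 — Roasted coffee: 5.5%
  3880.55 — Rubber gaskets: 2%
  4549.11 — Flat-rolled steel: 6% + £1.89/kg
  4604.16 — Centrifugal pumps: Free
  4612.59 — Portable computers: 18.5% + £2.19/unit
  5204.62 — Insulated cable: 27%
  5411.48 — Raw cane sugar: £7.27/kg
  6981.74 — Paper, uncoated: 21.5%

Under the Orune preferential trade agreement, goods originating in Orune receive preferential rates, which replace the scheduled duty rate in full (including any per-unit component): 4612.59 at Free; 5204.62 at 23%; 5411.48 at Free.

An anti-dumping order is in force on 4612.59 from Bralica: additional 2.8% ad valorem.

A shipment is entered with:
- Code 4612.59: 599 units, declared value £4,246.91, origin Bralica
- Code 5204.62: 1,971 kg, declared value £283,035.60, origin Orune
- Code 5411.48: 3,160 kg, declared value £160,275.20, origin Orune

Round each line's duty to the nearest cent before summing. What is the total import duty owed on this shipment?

£67,314.59

Line 1 (4612.59, Bralica, 599 units, £4,246.91):
Base rate for 4612.59 is 18.5% + £2.19/unit.
4612.59 has an FTA preferential rate, but origin Bralica is not Orune; base rate stands.
Additional duty on 4612.59 from Bralica: +2.8%. Applied ad valorem rate: 18.5% + 2.8% = 21.3%.
Duty = £4,246.91 × 21.3% + 599 × £2.19 = £2,216.40.
Line 2 (5204.62, Orune, 1,971 kg, £283,035.60):
Base rate for 5204.62 is 27%.
Origin Orune qualifies under the Serland–Orune agreement and 5204.62 is covered: preferential rate 23% applies instead.
Duty = £283,035.60 × 23% = £65,098.19.
Line 3 (5411.48, Orune, 3,160 kg, £160,275.20):
Base rate for 5411.48 is £7.27/kg.
Origin Orune qualifies under the Serland–Orune agreement and 5411.48 is covered: preferential rate Free applies instead.
Duty = £160,275.20 × 0% = £0.00.
Total = £2,216.40 + £65,098.19 + £0.00 = £67,314.59.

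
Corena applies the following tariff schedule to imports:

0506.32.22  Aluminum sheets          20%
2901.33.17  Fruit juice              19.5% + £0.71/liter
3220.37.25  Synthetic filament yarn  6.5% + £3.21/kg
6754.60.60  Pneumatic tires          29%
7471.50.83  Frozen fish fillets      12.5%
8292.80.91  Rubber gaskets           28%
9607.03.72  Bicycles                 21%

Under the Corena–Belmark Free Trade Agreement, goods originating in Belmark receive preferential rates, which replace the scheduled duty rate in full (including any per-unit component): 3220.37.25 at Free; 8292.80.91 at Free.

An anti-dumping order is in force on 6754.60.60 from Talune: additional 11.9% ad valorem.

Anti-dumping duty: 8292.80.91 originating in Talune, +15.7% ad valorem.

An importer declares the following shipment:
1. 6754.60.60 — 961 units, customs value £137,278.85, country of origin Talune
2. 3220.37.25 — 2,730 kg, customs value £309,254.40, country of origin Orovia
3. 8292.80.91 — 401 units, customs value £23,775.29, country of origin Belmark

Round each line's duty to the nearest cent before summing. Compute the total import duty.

£85,011.89

Line 1 (6754.60.60, Talune, 961 units, £137,278.85):
Base rate for 6754.60.60 is 29%.
Additional duty on 6754.60.60 from Talune: +11.9%. Applied ad valorem rate: 29% + 11.9% = 40.9%.
Duty = £137,278.85 × 40.9% = £56,147.05.
Line 2 (3220.37.25, Orovia, 2,730 kg, £309,254.40):
Base rate for 3220.37.25 is 6.5% + £3.21/kg.
3220.37.25 has an FTA preferential rate, but origin Orovia is not Belmark; base rate stands.
Duty = £309,254.40 × 6.5% + 2,730 × £3.21 = £28,864.84.
Line 3 (8292.80.91, Belmark, 401 units, £23,775.29):
Base rate for 8292.80.91 is 28%.
Origin Belmark qualifies under the Corena–Belmark agreement and 8292.80.91 is covered: preferential rate Free applies instead.
The additional-duty order on 8292.80.91 targets Talune, not Belmark; it does not apply.
Duty = £23,775.29 × 0% = £0.00.
Total = £56,147.05 + £28,864.84 + £0.00 = £85,011.89.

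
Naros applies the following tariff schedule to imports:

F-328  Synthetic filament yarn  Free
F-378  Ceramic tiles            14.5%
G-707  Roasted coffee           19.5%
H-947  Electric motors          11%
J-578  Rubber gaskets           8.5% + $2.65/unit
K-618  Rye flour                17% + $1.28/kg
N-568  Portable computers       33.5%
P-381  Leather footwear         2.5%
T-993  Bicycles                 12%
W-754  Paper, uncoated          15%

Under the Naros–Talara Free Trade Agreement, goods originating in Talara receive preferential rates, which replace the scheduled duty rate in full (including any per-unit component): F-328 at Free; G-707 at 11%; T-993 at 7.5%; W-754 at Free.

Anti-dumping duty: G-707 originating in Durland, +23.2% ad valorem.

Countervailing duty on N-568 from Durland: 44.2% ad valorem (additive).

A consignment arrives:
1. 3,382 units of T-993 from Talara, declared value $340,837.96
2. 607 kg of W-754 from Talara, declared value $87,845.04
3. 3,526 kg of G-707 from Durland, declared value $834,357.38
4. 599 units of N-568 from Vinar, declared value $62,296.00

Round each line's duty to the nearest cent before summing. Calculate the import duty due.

Line 1 (T-993, Talara, 3,382 units, $340,837.96):
Base rate for T-993 is 12%.
Origin Talara qualifies under the Naros–Talara agreement and T-993 is covered: preferential rate 7.5% applies instead.
Duty = $340,837.96 × 7.5% = $25,562.85.
Line 2 (W-754, Talara, 607 kg, $87,845.04):
Base rate for W-754 is 15%.
Origin Talara qualifies under the Naros–Talara agreement and W-754 is covered: preferential rate Free applies instead.
Duty = $87,845.04 × 0% = $0.00.
Line 3 (G-707, Durland, 3,526 kg, $834,357.38):
Base rate for G-707 is 19.5%.
G-707 has an FTA preferential rate, but origin Durland is not Talara; base rate stands.
Additional duty on G-707 from Durland: +23.2%. Applied ad valorem rate: 19.5% + 23.2% = 42.7%.
Duty = $834,357.38 × 42.7% = $356,270.60.
Line 4 (N-568, Vinar, 599 units, $62,296.00):
Base rate for N-568 is 33.5%.
The additional-duty order on N-568 targets Durland, not Vinar; it does not apply.
Duty = $62,296.00 × 33.5% = $20,869.16.
Total = $25,562.85 + $0.00 + $356,270.60 + $20,869.16 = $402,702.61.

$402,702.61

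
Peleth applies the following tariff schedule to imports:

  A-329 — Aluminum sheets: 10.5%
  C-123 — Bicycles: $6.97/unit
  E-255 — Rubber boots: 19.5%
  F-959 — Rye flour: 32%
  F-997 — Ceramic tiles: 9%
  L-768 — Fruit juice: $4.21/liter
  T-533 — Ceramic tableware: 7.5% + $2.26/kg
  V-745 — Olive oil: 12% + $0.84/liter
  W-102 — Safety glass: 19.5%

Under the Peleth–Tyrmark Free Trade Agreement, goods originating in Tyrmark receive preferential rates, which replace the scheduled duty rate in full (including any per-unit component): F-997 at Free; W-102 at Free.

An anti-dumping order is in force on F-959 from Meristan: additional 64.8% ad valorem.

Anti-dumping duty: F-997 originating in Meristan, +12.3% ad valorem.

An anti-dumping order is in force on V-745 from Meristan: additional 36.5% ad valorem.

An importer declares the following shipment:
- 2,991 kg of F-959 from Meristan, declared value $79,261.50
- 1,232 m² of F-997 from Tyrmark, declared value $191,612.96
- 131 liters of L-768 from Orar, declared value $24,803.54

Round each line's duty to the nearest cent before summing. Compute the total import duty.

$77,276.64

Line 1 (F-959, Meristan, 2,991 kg, $79,261.50):
Base rate for F-959 is 32%.
Additional duty on F-959 from Meristan: +64.8%. Applied ad valorem rate: 32% + 64.8% = 96.8%.
Duty = $79,261.50 × 96.8% = $76,725.13.
Line 2 (F-997, Tyrmark, 1,232 m², $191,612.96):
Base rate for F-997 is 9%.
Origin Tyrmark qualifies under the Peleth–Tyrmark agreement and F-997 is covered: preferential rate Free applies instead.
The additional-duty order on F-997 targets Meristan, not Tyrmark; it does not apply.
Duty = $191,612.96 × 0% = $0.00.
Line 3 (L-768, Orar, 131 liters, $24,803.54):
Base rate for L-768 is $4.21/liter.
Duty = 131 × $4.21 = $551.51.
Total = $76,725.13 + $0.00 + $551.51 = $77,276.64.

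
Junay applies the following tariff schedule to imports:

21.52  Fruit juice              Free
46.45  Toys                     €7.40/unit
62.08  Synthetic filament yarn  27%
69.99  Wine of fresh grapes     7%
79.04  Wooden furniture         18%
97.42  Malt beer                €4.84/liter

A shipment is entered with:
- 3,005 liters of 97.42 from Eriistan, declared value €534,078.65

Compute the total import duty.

Line 1 (97.42, Eriistan, 3,005 liters, €534,078.65):
Base rate for 97.42 is €4.84/liter.
Duty = 3,005 × €4.84 = €14,544.20.

€14,544.20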